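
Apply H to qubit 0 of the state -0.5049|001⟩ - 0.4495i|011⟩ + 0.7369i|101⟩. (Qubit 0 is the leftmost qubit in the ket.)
(-0.357 + 0.5211i)|001⟩ - 0.3178i|011⟩ + (-0.357 - 0.5211i)|101⟩ - 0.3178i|111⟩

H on qubit 0 mixes each pair of kets that differ only in qubit 0: amplitudes (a, b) of (|…0…⟩, |…1…⟩) become ((a + b)/√2, (a − b)/√2). Kets absent from the input have amplitude 0.
(|001⟩, |101⟩): (a, b) = (-0.5049, 0.7369i) → ((-0.357 + 0.5211i), (-0.357 - 0.5211i))
(|011⟩, |111⟩): (a, b) = (-0.4495i, 0) → (-0.3178i, -0.3178i)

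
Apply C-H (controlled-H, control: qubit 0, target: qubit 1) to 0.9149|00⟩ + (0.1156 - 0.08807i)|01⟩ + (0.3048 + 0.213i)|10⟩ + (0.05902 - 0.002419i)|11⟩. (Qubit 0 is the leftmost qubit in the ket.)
0.9149|00⟩ + (0.1156 - 0.08807i)|01⟩ + (0.2573 + 0.1489i)|10⟩ + (0.1738 + 0.1523i)|11⟩

C-H leaves the control-|0⟩ kets |00⟩, |01⟩ unchanged and applies H to qubit 1 on the control-|1⟩ pair (|10⟩, |11⟩).
H = [[1/√2, 1/√2], [1/√2, -1/√2]].
With a = amp(|10⟩) = (0.3048 + 0.213i) and b = amp(|11⟩) = (0.05902 - 0.002419i):
new amp(|10⟩) = (1/√2)·a + (1/√2)·b = (0.2573 + 0.1489i)
new amp(|11⟩) = (1/√2)·a + (-1/√2)·b = (0.1738 + 0.1523i)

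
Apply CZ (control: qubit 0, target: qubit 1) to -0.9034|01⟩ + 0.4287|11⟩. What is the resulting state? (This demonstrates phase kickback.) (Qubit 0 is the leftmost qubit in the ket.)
-0.9034|01⟩ - 0.4287|11⟩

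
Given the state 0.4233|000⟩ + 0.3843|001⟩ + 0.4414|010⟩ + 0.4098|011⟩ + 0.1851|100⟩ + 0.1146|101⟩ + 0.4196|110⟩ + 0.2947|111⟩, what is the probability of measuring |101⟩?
0.01313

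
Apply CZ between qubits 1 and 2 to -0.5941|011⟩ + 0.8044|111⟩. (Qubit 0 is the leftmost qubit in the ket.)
0.5941|011⟩ - 0.8044|111⟩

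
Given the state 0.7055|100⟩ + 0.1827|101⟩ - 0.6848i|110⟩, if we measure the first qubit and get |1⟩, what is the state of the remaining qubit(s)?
0.7055|00⟩ + 0.1827|01⟩ - 0.6848i|10⟩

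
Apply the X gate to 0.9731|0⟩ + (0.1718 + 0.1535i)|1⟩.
(0.1718 + 0.1535i)|0⟩ + 0.9731|1⟩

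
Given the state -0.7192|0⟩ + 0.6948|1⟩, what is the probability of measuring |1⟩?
0.4827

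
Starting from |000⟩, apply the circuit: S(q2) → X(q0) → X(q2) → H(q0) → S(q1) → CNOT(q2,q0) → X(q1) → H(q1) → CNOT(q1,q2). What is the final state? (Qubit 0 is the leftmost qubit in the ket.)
-1/2|001⟩ + 1/2|010⟩ + 1/2|101⟩ - 1/2|110⟩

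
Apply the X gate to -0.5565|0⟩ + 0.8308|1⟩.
0.8308|0⟩ - 0.5565|1⟩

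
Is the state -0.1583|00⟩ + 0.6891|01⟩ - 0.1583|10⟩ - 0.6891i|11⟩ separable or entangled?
Entangled

Writing the state as a|00⟩ + b|01⟩ + c|10⟩ + d|11⟩, it is a product state iff ad − bc = 0.
Here (a, b, c, d) = (-0.1583, 0.6891, -0.1583, -0.6891i): ad − bc = (-0.1583)(-0.6891i) − (0.6891)(-0.1583) = (0.1091 + 0.1091i) ≠ 0, so the state is entangled.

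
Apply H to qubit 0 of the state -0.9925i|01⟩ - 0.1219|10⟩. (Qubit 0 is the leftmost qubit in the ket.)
-0.0862|00⟩ - 0.7018i|01⟩ + 0.0862|10⟩ - 0.7018i|11⟩

H on qubit 0 mixes each pair of kets that differ only in qubit 0: amplitudes (a, b) of (|…0…⟩, |…1…⟩) become ((a + b)/√2, (a − b)/√2). Kets absent from the input have amplitude 0.
(|00⟩, |10⟩): (a, b) = (0, -0.1219) → (-0.0862, 0.0862)
(|01⟩, |11⟩): (a, b) = (-0.9925i, 0) → (-0.7018i, -0.7018i)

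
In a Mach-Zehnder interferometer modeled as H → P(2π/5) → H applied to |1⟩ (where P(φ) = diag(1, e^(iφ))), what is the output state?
(0.3455 - 0.4755i)|0⟩ + (0.6545 + 0.4755i)|1⟩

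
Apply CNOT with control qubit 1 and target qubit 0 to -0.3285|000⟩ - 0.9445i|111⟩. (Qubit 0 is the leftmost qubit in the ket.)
-0.3285|000⟩ - 0.9445i|011⟩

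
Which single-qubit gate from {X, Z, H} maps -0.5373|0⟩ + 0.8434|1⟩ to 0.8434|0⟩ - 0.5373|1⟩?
X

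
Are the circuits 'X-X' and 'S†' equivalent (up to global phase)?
No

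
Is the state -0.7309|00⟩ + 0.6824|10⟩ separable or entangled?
Separable

Writing the state as a|00⟩ + b|01⟩ + c|10⟩ + d|11⟩, it is a product state iff ad − bc = 0.
Here (a, b, c, d) = (-0.7309, 0, 0.6824, 0): ad − bc = (-0.7309)(0) − (0)(0.6824) = 0, so the state is separable.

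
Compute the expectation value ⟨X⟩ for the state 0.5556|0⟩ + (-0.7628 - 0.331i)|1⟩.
-0.8476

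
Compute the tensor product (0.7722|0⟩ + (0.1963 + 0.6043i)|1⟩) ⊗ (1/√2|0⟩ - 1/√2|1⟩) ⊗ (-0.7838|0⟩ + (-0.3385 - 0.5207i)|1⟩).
-0.428|000⟩ + (-0.1848 - 0.2843i)|001⟩ + 0.428|010⟩ + (0.1848 + 0.2843i)|011⟩ + (-0.1088 - 0.3349i)|100⟩ + (0.1755 - 0.2169i)|101⟩ + (0.1088 + 0.3349i)|110⟩ + (-0.1755 + 0.2169i)|111⟩

amp(|b₁b₂…⟩) = product of the factor amplitudes for bits b₁, b₂, …; only kets whose every factor amplitude is nonzero survive.
|000⟩: (0.7722)(1/√2)(-0.7838) = -0.428
|001⟩: (0.7722)(1/√2)(-0.3385 - 0.5207i) = (-0.1848 - 0.2843i)
|010⟩: (0.7722)(-1/√2)(-0.7838) = 0.428
|011⟩: (0.7722)(-1/√2)(-0.3385 - 0.5207i) = (0.1848 + 0.2843i)
|100⟩: (0.1963 + 0.6043i)(1/√2)(-0.7838) = (-0.1088 - 0.3349i)
|101⟩: (0.1963 + 0.6043i)(1/√2)(-0.3385 - 0.5207i) = (0.1755 - 0.2169i)
|110⟩: (0.1963 + 0.6043i)(-1/√2)(-0.7838) = (0.1088 + 0.3349i)
|111⟩: (0.1963 + 0.6043i)(-1/√2)(-0.3385 - 0.5207i) = (-0.1755 + 0.2169i)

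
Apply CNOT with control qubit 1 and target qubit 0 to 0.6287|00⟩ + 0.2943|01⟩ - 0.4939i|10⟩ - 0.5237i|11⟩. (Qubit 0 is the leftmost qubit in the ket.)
0.6287|00⟩ - 0.5237i|01⟩ - 0.4939i|10⟩ + 0.2943|11⟩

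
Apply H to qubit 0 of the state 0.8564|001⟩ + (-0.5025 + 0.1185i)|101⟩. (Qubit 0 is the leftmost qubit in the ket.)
(0.2502 + 0.08379i)|001⟩ + (0.9609 - 0.08379i)|101⟩

H on qubit 0 mixes each pair of kets that differ only in qubit 0: amplitudes (a, b) of (|…0…⟩, |…1…⟩) become ((a + b)/√2, (a − b)/√2). Kets absent from the input have amplitude 0.
(|001⟩, |101⟩): (a, b) = (0.8564, (-0.5025 + 0.1185i)) → ((0.2502 + 0.08379i), (0.9609 - 0.08379i))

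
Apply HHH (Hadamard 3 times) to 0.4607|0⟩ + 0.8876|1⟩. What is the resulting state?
0.9534|0⟩ - 0.3019|1⟩

H² = I, so H^3 = H: a single Hadamard. With (a, b) = (0.4607, 0.8876), H gives ((a + b)/√2, (a − b)/√2) = (0.9534, -0.3019).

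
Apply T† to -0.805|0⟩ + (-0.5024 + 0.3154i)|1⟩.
-0.805|0⟩ + (-0.1322 + 0.5783i)|1⟩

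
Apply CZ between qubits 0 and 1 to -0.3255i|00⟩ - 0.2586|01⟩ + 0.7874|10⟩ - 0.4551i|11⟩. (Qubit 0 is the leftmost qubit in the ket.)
-0.3255i|00⟩ - 0.2586|01⟩ + 0.7874|10⟩ + 0.4551i|11⟩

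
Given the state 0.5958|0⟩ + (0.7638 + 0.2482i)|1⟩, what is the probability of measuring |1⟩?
0.645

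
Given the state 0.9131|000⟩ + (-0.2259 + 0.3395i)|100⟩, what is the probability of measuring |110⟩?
0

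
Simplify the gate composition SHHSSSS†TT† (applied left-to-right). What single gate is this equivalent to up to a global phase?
S†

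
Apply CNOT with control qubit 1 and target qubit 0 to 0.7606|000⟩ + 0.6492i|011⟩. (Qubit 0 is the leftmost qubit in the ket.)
0.7606|000⟩ + 0.6492i|111⟩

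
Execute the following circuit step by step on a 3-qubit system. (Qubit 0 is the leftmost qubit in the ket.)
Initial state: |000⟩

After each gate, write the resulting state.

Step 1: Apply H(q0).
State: 1/√2|000⟩ + 1/√2|100⟩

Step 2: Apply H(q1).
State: 1/2|000⟩ + 1/2|010⟩ + 1/2|100⟩ + 1/2|110⟩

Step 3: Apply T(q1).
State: 1/2|000⟩ + (1/√8 + (1/√8)i)|010⟩ + 1/2|100⟩ + (1/√8 + (1/√8)i)|110⟩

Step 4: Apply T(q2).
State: 1/2|000⟩ + (1/√8 + (1/√8)i)|010⟩ + 1/2|100⟩ + (1/√8 + (1/√8)i)|110⟩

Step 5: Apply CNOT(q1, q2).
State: 1/2|000⟩ + (1/√8 + (1/√8)i)|011⟩ + 1/2|100⟩ + (1/√8 + (1/√8)i)|111⟩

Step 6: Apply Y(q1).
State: (1/√8 - (1/√8)i)|001⟩ + (1/2)i|010⟩ + (1/√8 - (1/√8)i)|101⟩ + (1/2)i|110⟩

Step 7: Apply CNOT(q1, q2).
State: (1/√8 - (1/√8)i)|001⟩ + (1/2)i|011⟩ + (1/√8 - (1/√8)i)|101⟩ + (1/2)i|111⟩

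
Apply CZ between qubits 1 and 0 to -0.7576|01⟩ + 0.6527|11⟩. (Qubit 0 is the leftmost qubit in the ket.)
-0.7576|01⟩ - 0.6527|11⟩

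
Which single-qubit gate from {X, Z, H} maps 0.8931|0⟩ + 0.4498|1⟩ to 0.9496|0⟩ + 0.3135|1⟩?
H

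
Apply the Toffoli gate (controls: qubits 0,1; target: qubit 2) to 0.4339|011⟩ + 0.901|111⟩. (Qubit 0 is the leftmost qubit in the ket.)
0.4339|011⟩ + 0.901|110⟩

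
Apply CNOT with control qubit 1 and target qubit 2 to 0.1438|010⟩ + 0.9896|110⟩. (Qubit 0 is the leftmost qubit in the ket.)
0.1438|011⟩ + 0.9896|111⟩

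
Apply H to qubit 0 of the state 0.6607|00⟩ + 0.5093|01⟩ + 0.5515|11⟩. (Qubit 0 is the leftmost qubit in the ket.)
0.4672|00⟩ + 0.7501|01⟩ + 0.4672|10⟩ - 0.02984|11⟩

H on qubit 0 mixes each pair of kets that differ only in qubit 0: amplitudes (a, b) of (|…0…⟩, |…1…⟩) become ((a + b)/√2, (a − b)/√2). Kets absent from the input have amplitude 0.
(|00⟩, |10⟩): (a, b) = (0.6607, 0) → (0.4672, 0.4672)
(|01⟩, |11⟩): (a, b) = (0.5093, 0.5515) → (0.7501, -0.02984)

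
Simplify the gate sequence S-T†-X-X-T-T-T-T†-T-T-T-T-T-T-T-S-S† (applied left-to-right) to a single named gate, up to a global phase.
S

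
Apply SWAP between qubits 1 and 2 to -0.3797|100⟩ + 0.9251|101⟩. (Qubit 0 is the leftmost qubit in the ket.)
-0.3797|100⟩ + 0.9251|110⟩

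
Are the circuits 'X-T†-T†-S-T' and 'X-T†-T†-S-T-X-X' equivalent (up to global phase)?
Yes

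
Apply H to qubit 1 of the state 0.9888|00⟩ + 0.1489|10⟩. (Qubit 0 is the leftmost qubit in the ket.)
0.6992|00⟩ + 0.6992|01⟩ + 0.1053|10⟩ + 0.1053|11⟩

H on qubit 1 mixes each pair of kets that differ only in qubit 1: amplitudes (a, b) of (|…0…⟩, |…1…⟩) become ((a + b)/√2, (a − b)/√2). Kets absent from the input have amplitude 0.
(|00⟩, |01⟩): (a, b) = (0.9888, 0) → (0.6992, 0.6992)
(|10⟩, |11⟩): (a, b) = (0.1489, 0) → (0.1053, 0.1053)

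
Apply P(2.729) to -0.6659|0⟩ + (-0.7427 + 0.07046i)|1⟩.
-0.6659|0⟩ + (0.6521 - 0.3624i)|1⟩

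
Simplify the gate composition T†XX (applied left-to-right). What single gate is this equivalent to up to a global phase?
T†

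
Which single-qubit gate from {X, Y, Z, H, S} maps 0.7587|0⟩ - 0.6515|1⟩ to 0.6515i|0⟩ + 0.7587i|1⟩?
Y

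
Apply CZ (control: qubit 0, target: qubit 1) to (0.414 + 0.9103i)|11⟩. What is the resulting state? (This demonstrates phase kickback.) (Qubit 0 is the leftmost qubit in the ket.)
(-0.414 - 0.9103i)|11⟩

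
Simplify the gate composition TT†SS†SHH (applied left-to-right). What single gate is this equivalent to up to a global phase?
S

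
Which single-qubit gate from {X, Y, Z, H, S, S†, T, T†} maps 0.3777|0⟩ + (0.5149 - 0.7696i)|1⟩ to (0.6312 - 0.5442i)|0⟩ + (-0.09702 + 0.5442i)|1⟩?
H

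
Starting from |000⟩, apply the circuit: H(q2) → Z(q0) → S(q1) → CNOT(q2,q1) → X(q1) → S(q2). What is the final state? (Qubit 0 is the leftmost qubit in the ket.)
(1/√2)i|001⟩ + 1/√2|010⟩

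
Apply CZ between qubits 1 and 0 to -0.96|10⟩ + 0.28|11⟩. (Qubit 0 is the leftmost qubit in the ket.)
-0.96|10⟩ - 0.28|11⟩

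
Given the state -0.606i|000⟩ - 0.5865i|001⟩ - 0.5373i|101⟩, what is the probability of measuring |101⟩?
0.2887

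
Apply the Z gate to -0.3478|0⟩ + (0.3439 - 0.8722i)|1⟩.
-0.3478|0⟩ + (-0.3439 + 0.8722i)|1⟩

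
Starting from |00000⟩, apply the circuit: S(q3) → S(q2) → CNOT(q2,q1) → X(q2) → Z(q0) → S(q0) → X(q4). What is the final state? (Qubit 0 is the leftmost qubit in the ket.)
|00101⟩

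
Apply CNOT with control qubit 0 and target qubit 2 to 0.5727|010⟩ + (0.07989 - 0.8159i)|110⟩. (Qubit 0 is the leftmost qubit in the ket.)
0.5727|010⟩ + (0.07989 - 0.8159i)|111⟩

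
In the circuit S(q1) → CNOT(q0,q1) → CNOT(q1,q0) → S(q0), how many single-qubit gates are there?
2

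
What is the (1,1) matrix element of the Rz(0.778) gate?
(0.9253 + 0.3793i)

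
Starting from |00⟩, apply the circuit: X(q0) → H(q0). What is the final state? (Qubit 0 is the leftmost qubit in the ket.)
1/√2|00⟩ - 1/√2|10⟩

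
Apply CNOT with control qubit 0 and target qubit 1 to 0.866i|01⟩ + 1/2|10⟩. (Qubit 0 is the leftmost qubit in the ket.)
0.866i|01⟩ + 1/2|11⟩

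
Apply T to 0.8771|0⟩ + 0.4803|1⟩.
0.8771|0⟩ + (0.3396 + 0.3396i)|1⟩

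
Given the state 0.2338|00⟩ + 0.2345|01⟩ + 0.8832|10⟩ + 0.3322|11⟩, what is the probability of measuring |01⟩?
0.05499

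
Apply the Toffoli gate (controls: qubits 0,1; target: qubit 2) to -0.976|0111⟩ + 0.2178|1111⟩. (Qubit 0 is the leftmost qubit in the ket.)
-0.976|0111⟩ + 0.2178|1101⟩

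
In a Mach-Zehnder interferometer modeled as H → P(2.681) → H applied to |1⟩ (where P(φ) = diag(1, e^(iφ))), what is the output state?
(0.9479 - 0.2222i)|0⟩ + (0.05211 + 0.2222i)|1⟩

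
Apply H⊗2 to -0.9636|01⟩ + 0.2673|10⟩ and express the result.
-0.3482|00⟩ + 0.6155|01⟩ - 0.6155|10⟩ + 0.3482|11⟩

H⊗2 gives amp(|y⟩) = (1/2) Σ_x (−1)^(x·y) amp(|x⟩), where x·y is the number of positions in which both x and y have a 1.
|00⟩: (-0.9636 + 0.2673)/2 = -0.3482
|01⟩: (0.9636 + 0.2673)/2 = 0.6155
|10⟩: (-0.9636 - 0.2673)/2 = -0.6155
|11⟩: (0.9636 - 0.2673)/2 = 0.3482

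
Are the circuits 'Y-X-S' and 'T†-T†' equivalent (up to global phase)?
Yes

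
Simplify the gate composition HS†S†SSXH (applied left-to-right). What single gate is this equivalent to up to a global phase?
Z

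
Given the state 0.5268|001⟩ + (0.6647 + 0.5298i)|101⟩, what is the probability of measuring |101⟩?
0.7225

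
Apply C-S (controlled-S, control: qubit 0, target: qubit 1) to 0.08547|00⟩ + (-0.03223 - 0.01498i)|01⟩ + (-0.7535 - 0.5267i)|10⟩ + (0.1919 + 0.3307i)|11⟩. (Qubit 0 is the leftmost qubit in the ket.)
0.08547|00⟩ + (-0.03223 - 0.01498i)|01⟩ + (-0.7535 - 0.5267i)|10⟩ + (-0.3307 + 0.1919i)|11⟩

C-S leaves the control-|0⟩ kets |00⟩, |01⟩ unchanged and applies S to qubit 1 on the control-|1⟩ pair (|10⟩, |11⟩).
S = [[1, 0], [0, i]].
With a = amp(|10⟩) = (-0.7535 - 0.5267i) and b = amp(|11⟩) = (0.1919 + 0.3307i):
new amp(|10⟩) = (1)·a = (-0.7535 - 0.5267i)
new amp(|11⟩) = (i)·b = (-0.3307 + 0.1919i)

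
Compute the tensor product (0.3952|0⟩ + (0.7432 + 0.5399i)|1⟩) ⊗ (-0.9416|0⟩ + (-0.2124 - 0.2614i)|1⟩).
-0.3721|00⟩ + (-0.08394 - 0.1033i)|01⟩ + (-0.6998 - 0.5084i)|10⟩ + (-0.01673 - 0.3089i)|11⟩

amp(|b₁b₂…⟩) = product of the factor amplitudes for bits b₁, b₂, …; only kets whose every factor amplitude is nonzero survive.
|00⟩: (0.3952)(-0.9416) = -0.3721
|01⟩: (0.3952)(-0.2124 - 0.2614i) = (-0.08394 - 0.1033i)
|10⟩: (0.7432 + 0.5399i)(-0.9416) = (-0.6998 - 0.5084i)
|11⟩: (0.7432 + 0.5399i)(-0.2124 - 0.2614i) = (-0.01673 - 0.3089i)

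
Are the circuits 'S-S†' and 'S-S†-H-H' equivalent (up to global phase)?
Yes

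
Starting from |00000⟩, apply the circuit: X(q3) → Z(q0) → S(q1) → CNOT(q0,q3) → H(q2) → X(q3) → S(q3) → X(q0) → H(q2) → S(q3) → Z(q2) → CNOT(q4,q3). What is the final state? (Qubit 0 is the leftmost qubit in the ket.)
|10000⟩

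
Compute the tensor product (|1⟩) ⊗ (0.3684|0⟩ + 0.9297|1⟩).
0.3684|10⟩ + 0.9297|11⟩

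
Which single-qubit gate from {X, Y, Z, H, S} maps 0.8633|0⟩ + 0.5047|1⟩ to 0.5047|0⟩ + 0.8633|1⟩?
X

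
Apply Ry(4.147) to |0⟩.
-0.4818|0⟩ + 0.8763|1⟩

Ry(4.147) = [[cos(θ/2), −sin(θ/2)], [sin(θ/2), cos(θ/2)]]; θ = 4.147, cos(θ/2) ≈ -0.481796, sin(θ/2) ≈ 0.876283.
With a = amp(|0⟩) = 1 and b = amp(|1⟩) = 0:
new amp(|0⟩) = (-0.481796)·a + (-0.876283)·b = -0.4818
new amp(|1⟩) = (0.876283)·a + (-0.481796)·b = 0.8763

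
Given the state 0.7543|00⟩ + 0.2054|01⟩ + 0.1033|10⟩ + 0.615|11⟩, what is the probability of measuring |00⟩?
0.569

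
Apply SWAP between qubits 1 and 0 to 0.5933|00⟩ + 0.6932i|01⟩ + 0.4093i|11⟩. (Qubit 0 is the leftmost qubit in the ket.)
0.5933|00⟩ + 0.6932i|10⟩ + 0.4093i|11⟩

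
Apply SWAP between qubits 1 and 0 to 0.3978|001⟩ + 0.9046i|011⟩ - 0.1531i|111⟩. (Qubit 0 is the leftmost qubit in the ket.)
0.3978|001⟩ + 0.9046i|101⟩ - 0.1531i|111⟩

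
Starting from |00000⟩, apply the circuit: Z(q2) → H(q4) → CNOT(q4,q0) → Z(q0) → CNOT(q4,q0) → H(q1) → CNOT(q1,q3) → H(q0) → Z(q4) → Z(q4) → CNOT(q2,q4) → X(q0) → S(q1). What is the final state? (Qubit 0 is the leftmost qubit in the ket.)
1/√8|00000⟩ - 1/√8|00001⟩ + (1/√8)i|01010⟩ - (1/√8)i|01011⟩ + 1/√8|10000⟩ - 1/√8|10001⟩ + (1/√8)i|11010⟩ - (1/√8)i|11011⟩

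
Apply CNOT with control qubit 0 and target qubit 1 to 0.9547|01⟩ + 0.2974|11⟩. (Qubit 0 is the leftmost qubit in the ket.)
0.9547|01⟩ + 0.2974|10⟩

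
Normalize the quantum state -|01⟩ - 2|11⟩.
-1/√5|01⟩ - 0.8944|11⟩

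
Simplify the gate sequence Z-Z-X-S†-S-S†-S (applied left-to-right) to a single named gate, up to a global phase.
X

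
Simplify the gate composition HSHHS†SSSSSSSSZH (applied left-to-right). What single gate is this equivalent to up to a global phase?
X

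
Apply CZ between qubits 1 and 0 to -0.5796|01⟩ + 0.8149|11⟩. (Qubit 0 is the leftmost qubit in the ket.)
-0.5796|01⟩ - 0.8149|11⟩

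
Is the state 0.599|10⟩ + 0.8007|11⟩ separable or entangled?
Separable

Writing the state as a|00⟩ + b|01⟩ + c|10⟩ + d|11⟩, it is a product state iff ad − bc = 0.
Here (a, b, c, d) = (0, 0, 0.599, 0.8007): ad − bc = (0)(0.8007) − (0)(0.599) = 0, so the state is separable.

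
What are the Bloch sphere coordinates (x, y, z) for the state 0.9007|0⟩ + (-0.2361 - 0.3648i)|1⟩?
(-0.4253, -0.6572, 0.6224)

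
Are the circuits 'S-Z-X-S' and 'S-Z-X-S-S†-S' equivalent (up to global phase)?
Yes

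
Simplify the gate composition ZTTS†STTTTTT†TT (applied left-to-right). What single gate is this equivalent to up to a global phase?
Z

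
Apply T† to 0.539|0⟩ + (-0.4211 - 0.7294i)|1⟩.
0.539|0⟩ + (-0.8135 - 0.218i)|1⟩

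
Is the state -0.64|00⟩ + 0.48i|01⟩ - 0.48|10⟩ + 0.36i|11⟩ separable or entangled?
Separable

Writing the state as a|00⟩ + b|01⟩ + c|10⟩ + d|11⟩, it is a product state iff ad − bc = 0.
Here (a, b, c, d) = (-0.64, 0.48i, -0.48, 0.36i): ad − bc = (-0.64)(0.36i) − (0.48i)(-0.48) = 0, so the state is separable.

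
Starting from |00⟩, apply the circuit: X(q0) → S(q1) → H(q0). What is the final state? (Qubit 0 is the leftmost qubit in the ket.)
1/√2|00⟩ - 1/√2|10⟩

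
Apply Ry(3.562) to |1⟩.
-0.978|0⟩ - 0.2087|1⟩

Ry(3.562) = [[cos(θ/2), −sin(θ/2)], [sin(θ/2), cos(θ/2)]]; θ = 3.562, cos(θ/2) ≈ -0.208659, sin(θ/2) ≈ 0.977988.
With a = amp(|0⟩) = 0 and b = amp(|1⟩) = 1:
new amp(|0⟩) = (-0.208659)·a + (-0.977988)·b = -0.978
new amp(|1⟩) = (0.977988)·a + (-0.208659)·b = -0.2087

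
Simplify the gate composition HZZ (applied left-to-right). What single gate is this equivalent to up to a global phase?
H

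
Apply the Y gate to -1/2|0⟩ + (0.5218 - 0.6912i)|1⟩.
(-0.6912 - 0.5218i)|0⟩ - (1/2)i|1⟩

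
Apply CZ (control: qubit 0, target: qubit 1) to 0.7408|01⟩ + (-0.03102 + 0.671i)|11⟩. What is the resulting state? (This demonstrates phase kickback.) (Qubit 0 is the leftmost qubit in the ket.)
0.7408|01⟩ + (0.03102 - 0.671i)|11⟩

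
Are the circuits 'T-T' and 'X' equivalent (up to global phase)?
No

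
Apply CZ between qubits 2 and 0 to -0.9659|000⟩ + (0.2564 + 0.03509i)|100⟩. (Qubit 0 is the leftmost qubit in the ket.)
-0.9659|000⟩ + (0.2564 + 0.03509i)|100⟩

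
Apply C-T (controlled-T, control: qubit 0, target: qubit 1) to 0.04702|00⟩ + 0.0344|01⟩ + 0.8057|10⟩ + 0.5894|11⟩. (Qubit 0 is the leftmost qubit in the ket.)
0.04702|00⟩ + 0.0344|01⟩ + 0.8057|10⟩ + (0.4168 + 0.4168i)|11⟩

C-T leaves the control-|0⟩ kets |00⟩, |01⟩ unchanged and applies T to qubit 1 on the control-|1⟩ pair (|10⟩, |11⟩).
T = [[1, 0], [0, (1/√2 + (1/√2)i)]].
With a = amp(|10⟩) = 0.8057 and b = amp(|11⟩) = 0.5894:
new amp(|10⟩) = (1)·a = 0.8057
new amp(|11⟩) = (1/√2 + (1/√2)i)·b = (0.4168 + 0.4168i)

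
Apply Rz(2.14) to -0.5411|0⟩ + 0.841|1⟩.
(-0.2598 + 0.4747i)|0⟩ + (0.4038 + 0.7377i)|1⟩

Rz(2.14) = [[e^(−iθ/2), 0], [0, e^(iθ/2)]] with e^(±iθ/2) = cos(θ/2) ± i·sin(θ/2); θ = 2.14, cos(θ/2) ≈ 0.480124, sin(θ/2) ≈ 0.877201.
With a = amp(|0⟩) = -0.5411 and b = amp(|1⟩) = 0.841:
new amp(|0⟩) = (0.480124 - 0.877201i)·a = (-0.2598 + 0.4747i)
new amp(|1⟩) = (0.480124 + 0.877201i)·b = (0.4038 + 0.7377i)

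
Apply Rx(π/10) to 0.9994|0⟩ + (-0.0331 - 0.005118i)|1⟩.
(0.9863 + 0.005178i)|0⟩ + (-0.03269 - 0.1614i)|1⟩

Rx(π/10) = [[cos(θ/2), −i·sin(θ/2)], [−i·sin(θ/2), cos(θ/2)]]; θ = π/10, cos(θ/2) ≈ 0.987688, sin(θ/2) ≈ 0.156434.
With a = amp(|0⟩) = 0.9994 and b = amp(|1⟩) = (-0.0331 - 0.005118i):
new amp(|0⟩) = (0.987688)·a + (-0.156434i)·b = (0.9863 + 0.005178i)
new amp(|1⟩) = (-0.156434i)·a + (0.987688)·b = (-0.03269 - 0.1614i)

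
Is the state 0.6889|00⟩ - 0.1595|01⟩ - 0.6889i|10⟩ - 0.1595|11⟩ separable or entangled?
Entangled

Writing the state as a|00⟩ + b|01⟩ + c|10⟩ + d|11⟩, it is a product state iff ad − bc = 0.
Here (a, b, c, d) = (0.6889, -0.1595, -0.6889i, -0.1595): ad − bc = (0.6889)(-0.1595) − (-0.1595)(-0.6889i) = (-0.1099 - 0.1099i) ≠ 0, so the state is entangled.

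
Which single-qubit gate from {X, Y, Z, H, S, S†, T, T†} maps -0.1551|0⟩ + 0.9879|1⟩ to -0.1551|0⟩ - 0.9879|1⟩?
Z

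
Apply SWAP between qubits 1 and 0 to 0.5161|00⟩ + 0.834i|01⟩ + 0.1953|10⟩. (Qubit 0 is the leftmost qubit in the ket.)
0.5161|00⟩ + 0.1953|01⟩ + 0.834i|10⟩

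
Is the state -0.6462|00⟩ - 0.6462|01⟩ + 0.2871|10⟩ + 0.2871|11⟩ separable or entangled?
Separable

Writing the state as a|00⟩ + b|01⟩ + c|10⟩ + d|11⟩, it is a product state iff ad − bc = 0.
Here (a, b, c, d) = (-0.6462, -0.6462, 0.2871, 0.2871): ad − bc = (-0.6462)(0.2871) − (-0.6462)(0.2871) = 0, so the state is separable.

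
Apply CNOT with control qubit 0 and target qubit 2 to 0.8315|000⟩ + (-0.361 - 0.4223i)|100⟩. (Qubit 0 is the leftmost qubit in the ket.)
0.8315|000⟩ + (-0.361 - 0.4223i)|101⟩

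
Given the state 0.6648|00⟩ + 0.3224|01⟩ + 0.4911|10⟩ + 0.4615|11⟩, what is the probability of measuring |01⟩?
0.1039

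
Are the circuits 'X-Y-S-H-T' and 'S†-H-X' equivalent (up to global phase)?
No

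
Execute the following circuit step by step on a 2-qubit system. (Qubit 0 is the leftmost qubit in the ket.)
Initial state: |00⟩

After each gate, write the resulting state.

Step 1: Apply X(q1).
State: |01⟩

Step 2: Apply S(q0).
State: |01⟩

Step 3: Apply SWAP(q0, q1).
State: |10⟩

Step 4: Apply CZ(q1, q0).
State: |10⟩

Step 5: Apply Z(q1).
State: |10⟩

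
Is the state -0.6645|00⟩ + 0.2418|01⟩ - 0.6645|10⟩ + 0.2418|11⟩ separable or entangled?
Separable

Writing the state as a|00⟩ + b|01⟩ + c|10⟩ + d|11⟩, it is a product state iff ad − bc = 0.
Here (a, b, c, d) = (-0.6645, 0.2418, -0.6645, 0.2418): ad − bc = (-0.6645)(0.2418) − (0.2418)(-0.6645) = 0, so the state is separable.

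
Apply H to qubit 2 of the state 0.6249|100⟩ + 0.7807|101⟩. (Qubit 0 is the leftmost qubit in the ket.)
0.9939|100⟩ - 0.1102|101⟩

H on qubit 2 mixes each pair of kets that differ only in qubit 2: amplitudes (a, b) of (|…0…⟩, |…1…⟩) become ((a + b)/√2, (a − b)/√2). Kets absent from the input have amplitude 0.
(|100⟩, |101⟩): (a, b) = (0.6249, 0.7807) → (0.9939, -0.1102)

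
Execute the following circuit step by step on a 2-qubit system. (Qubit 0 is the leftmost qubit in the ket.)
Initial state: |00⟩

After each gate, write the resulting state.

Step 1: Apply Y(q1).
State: i|01⟩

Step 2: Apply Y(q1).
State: |00⟩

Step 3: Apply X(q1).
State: |01⟩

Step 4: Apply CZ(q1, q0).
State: |01⟩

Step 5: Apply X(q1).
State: |00⟩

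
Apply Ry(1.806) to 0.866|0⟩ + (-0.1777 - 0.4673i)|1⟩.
(0.6758 + 0.3669i)|0⟩ + (0.5699 - 0.2894i)|1⟩

Ry(1.806) = [[cos(θ/2), −sin(θ/2)], [sin(θ/2), cos(θ/2)]]; θ = 1.806, cos(θ/2) ≈ 0.619257, sin(θ/2) ≈ 0.785188.
With a = amp(|0⟩) = 0.866 and b = amp(|1⟩) = (-0.1777 - 0.4673i):
new amp(|0⟩) = (0.619257)·a + (-0.785188)·b = (0.6758 + 0.3669i)
new amp(|1⟩) = (0.785188)·a + (0.619257)·b = (0.5699 - 0.2894i)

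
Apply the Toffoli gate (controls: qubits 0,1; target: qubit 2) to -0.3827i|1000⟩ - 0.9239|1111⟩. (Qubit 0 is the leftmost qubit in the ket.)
-0.3827i|1000⟩ - 0.9239|1101⟩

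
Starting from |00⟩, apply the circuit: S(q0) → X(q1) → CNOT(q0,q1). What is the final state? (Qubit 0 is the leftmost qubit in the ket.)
|01⟩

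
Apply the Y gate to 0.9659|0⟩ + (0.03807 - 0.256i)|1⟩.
(-0.256 - 0.03807i)|0⟩ + 0.9659i|1⟩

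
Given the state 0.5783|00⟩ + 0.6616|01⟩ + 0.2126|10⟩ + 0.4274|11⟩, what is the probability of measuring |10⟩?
0.0452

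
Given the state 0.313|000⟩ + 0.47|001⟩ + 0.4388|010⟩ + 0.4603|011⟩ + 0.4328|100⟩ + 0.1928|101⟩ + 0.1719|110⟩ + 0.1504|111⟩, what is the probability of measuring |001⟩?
0.2209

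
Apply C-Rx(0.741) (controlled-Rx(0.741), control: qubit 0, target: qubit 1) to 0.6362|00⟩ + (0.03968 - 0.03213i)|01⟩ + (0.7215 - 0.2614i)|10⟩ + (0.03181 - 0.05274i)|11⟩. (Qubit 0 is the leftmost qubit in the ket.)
0.6362|00⟩ + (0.03968 - 0.03213i)|01⟩ + (0.6534 - 0.2552i)|10⟩ + (-0.065 - 0.3104i)|11⟩

C-Rx(0.741) leaves the control-|0⟩ kets |00⟩, |01⟩ unchanged and applies Rx(0.741) to qubit 1 on the control-|1⟩ pair (|10⟩, |11⟩).
Rx(0.741) = [[cos(θ/2), −i·sin(θ/2)], [−i·sin(θ/2), cos(θ/2)]]; θ = 0.741, cos(θ/2) ≈ 0.932146, sin(θ/2) ≈ 0.362082.
With a = amp(|10⟩) = (0.7215 - 0.2614i) and b = amp(|11⟩) = (0.03181 - 0.05274i):
new amp(|10⟩) = (0.932146)·a + (-0.362082i)·b = (0.6534 - 0.2552i)
new amp(|11⟩) = (-0.362082i)·a + (0.932146)·b = (-0.065 - 0.3104i)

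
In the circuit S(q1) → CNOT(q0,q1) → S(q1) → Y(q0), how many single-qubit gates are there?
3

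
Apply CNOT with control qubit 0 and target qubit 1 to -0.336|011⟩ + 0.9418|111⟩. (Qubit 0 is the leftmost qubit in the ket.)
-0.336|011⟩ + 0.9418|101⟩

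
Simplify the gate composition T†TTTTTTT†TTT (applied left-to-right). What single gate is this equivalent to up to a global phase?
T†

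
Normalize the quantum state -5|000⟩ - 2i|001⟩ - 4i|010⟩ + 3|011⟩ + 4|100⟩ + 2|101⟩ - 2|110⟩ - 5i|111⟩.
-0.4927|000⟩ - 0.1971i|001⟩ - 0.3941i|010⟩ + 0.2956|011⟩ + 0.3941|100⟩ + 0.1971|101⟩ - 0.1971|110⟩ - 0.4927i|111⟩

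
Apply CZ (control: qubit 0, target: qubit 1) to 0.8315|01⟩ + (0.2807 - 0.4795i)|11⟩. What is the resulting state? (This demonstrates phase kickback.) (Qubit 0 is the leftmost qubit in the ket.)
0.8315|01⟩ + (-0.2807 + 0.4795i)|11⟩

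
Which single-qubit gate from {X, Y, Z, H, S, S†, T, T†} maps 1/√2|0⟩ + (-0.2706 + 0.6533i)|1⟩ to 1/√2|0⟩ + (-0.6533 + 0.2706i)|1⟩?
T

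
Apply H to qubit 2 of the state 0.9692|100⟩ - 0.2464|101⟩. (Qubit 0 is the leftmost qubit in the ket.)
0.5111|100⟩ + 0.8596|101⟩

H on qubit 2 mixes each pair of kets that differ only in qubit 2: amplitudes (a, b) of (|…0…⟩, |…1…⟩) become ((a + b)/√2, (a − b)/√2). Kets absent from the input have amplitude 0.
(|100⟩, |101⟩): (a, b) = (0.9692, -0.2464) → (0.5111, 0.8596)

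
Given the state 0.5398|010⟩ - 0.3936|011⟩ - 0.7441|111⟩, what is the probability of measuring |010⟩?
0.2914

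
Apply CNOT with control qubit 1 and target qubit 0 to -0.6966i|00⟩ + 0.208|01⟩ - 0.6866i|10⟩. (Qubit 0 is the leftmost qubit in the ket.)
-0.6966i|00⟩ - 0.6866i|10⟩ + 0.208|11⟩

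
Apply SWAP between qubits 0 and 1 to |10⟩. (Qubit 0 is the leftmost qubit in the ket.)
|01⟩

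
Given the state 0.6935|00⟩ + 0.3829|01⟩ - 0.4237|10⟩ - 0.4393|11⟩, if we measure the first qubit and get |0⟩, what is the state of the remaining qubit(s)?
0.8754|0⟩ + 0.4833|1⟩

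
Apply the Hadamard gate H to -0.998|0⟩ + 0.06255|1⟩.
-0.6615|0⟩ - 0.7499|1⟩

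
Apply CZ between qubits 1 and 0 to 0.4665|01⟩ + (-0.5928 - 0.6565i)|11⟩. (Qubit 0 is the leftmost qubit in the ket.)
0.4665|01⟩ + (0.5928 + 0.6565i)|11⟩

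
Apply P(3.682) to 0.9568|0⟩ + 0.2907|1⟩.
0.9568|0⟩ + (-0.2493 - 0.1496i)|1⟩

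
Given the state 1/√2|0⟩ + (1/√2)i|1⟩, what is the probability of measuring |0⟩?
1/2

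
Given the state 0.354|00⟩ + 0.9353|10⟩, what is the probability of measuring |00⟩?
0.1253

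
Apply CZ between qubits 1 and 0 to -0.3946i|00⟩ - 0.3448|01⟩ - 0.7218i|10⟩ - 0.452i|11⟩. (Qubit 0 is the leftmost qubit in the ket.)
-0.3946i|00⟩ - 0.3448|01⟩ - 0.7218i|10⟩ + 0.452i|11⟩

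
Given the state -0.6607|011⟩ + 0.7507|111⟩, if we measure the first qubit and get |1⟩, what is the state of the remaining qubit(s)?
|11⟩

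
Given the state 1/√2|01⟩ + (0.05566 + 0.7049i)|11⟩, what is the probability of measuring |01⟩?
1/2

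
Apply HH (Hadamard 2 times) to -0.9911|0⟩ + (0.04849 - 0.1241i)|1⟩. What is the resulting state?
-0.9911|0⟩ + (0.04849 - 0.1241i)|1⟩

H² = I, so an even number of Hadamards cancels: H^2 = I and the state is unchanged.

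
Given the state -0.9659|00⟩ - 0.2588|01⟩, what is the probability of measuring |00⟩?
0.933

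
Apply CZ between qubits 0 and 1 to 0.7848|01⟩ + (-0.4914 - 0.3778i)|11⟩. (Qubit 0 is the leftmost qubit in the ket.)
0.7848|01⟩ + (0.4914 + 0.3778i)|11⟩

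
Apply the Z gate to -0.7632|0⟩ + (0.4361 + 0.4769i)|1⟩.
-0.7632|0⟩ + (-0.4361 - 0.4769i)|1⟩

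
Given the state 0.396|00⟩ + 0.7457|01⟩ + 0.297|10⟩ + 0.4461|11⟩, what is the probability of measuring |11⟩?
0.199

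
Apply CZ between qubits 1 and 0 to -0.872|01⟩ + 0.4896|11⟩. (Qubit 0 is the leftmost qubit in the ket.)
-0.872|01⟩ - 0.4896|11⟩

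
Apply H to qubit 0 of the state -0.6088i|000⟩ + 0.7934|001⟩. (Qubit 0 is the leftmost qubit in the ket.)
-0.4305i|000⟩ + 0.561|001⟩ - 0.4305i|100⟩ + 0.561|101⟩

H on qubit 0 mixes each pair of kets that differ only in qubit 0: amplitudes (a, b) of (|…0…⟩, |…1…⟩) become ((a + b)/√2, (a − b)/√2). Kets absent from the input have amplitude 0.
(|000⟩, |100⟩): (a, b) = (-0.6088i, 0) → (-0.4305i, -0.4305i)
(|001⟩, |101⟩): (a, b) = (0.7934, 0) → (0.561, 0.561)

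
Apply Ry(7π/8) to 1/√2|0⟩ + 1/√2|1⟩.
-0.5556|0⟩ + 0.8315|1⟩

Ry(7π/8) = [[cos(θ/2), −sin(θ/2)], [sin(θ/2), cos(θ/2)]]; θ = 7π/8, cos(θ/2) ≈ 0.19509, sin(θ/2) ≈ 0.980785.
With a = amp(|0⟩) = 1/√2 and b = amp(|1⟩) = 1/√2:
new amp(|0⟩) = (0.19509)·a + (-0.980785)·b = -0.5556
new amp(|1⟩) = (0.980785)·a + (0.19509)·b = 0.8315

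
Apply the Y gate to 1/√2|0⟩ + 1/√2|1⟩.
-(1/√2)i|0⟩ + (1/√2)i|1⟩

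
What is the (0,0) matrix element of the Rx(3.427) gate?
-0.1422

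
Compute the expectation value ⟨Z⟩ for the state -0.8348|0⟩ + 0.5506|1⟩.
0.3937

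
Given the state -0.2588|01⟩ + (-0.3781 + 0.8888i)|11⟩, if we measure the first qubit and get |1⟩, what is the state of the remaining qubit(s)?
(-0.3915 + 0.9202i)|1⟩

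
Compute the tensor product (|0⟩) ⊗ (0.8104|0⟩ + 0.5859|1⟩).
0.8104|00⟩ + 0.5859|01⟩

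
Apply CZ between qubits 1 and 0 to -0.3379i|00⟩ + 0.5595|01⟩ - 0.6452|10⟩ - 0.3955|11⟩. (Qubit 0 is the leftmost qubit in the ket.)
-0.3379i|00⟩ + 0.5595|01⟩ - 0.6452|10⟩ + 0.3955|11⟩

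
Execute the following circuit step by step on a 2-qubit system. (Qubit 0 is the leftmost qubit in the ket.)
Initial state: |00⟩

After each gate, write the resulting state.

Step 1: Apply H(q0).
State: 1/√2|00⟩ + 1/√2|10⟩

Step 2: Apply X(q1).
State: 1/√2|01⟩ + 1/√2|11⟩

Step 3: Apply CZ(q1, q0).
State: 1/√2|01⟩ - 1/√2|11⟩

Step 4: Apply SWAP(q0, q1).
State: 1/√2|10⟩ - 1/√2|11⟩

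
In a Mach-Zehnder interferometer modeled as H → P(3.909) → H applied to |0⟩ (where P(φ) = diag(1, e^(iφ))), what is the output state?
(0.1401 - 0.3471i)|0⟩ + (0.8599 + 0.3471i)|1⟩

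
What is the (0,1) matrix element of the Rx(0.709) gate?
-0.3471i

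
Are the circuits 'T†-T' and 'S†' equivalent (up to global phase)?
No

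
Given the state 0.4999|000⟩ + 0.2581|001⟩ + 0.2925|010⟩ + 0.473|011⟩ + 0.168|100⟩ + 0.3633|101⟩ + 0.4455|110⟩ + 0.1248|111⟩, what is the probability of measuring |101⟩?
0.132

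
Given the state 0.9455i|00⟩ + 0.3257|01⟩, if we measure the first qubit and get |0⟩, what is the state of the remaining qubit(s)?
0.9455i|0⟩ + 0.3257|1⟩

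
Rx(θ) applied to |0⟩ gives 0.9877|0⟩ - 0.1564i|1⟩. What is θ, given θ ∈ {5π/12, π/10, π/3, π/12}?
π/10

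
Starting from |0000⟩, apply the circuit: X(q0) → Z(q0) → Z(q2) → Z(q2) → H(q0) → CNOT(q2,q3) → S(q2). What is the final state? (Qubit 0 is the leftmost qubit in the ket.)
-1/√2|0000⟩ + 1/√2|1000⟩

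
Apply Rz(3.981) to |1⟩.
(-0.4075 + 0.9132i)|1⟩

Rz(3.981) = [[e^(−iθ/2), 0], [0, e^(iθ/2)]] with e^(±iθ/2) = cos(θ/2) ± i·sin(θ/2); θ = 3.981, cos(θ/2) ≈ -0.40749, sin(θ/2) ≈ 0.91321.
With a = amp(|0⟩) = 0 and b = amp(|1⟩) = 1:
new amp(|0⟩) = (-0.40749 - 0.91321i)·a = 0
new amp(|1⟩) = (-0.40749 + 0.91321i)·b = (-0.4075 + 0.9132i)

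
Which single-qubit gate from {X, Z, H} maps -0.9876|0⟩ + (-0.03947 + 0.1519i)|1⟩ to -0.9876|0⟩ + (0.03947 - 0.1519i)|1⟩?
Z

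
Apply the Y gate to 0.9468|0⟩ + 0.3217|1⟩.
-0.3217i|0⟩ + 0.9468i|1⟩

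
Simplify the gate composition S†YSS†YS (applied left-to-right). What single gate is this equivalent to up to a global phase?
I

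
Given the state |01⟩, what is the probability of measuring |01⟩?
1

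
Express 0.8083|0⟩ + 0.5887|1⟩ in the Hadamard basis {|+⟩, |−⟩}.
0.9878|+⟩ + 0.1553|−⟩

With |ψ⟩ = α|0⟩ + β|1⟩, the Hadamard-basis coefficients are ⟨+|ψ⟩ = (α + β)/√2 and ⟨−|ψ⟩ = (α − β)/√2.
Here α = 0.8083, β = 0.5887: (α + β)/√2 = 0.9878, (α − β)/√2 = 0.1553.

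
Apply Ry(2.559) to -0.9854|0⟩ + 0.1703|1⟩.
-0.4461|0⟩ - 0.895|1⟩

Ry(2.559) = [[cos(θ/2), −sin(θ/2)], [sin(θ/2), cos(θ/2)]]; θ = 2.559, cos(θ/2) ≈ 0.287194, sin(θ/2) ≈ 0.957872.
With a = amp(|0⟩) = -0.9854 and b = amp(|1⟩) = 0.1703:
new amp(|0⟩) = (0.287194)·a + (-0.957872)·b = -0.4461
new amp(|1⟩) = (0.957872)·a + (0.287194)·b = -0.895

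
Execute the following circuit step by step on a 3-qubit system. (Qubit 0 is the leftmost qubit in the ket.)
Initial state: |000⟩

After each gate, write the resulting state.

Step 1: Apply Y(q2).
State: i|001⟩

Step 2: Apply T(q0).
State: i|001⟩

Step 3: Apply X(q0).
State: i|101⟩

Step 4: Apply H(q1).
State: (1/√2)i|101⟩ + (1/√2)i|111⟩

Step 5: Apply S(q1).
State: (1/√2)i|101⟩ - 1/√2|111⟩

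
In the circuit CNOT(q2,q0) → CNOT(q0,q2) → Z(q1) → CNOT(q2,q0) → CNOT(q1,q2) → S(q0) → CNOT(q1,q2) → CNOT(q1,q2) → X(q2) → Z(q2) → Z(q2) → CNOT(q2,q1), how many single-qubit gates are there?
5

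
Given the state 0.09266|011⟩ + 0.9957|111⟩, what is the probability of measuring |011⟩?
0.008586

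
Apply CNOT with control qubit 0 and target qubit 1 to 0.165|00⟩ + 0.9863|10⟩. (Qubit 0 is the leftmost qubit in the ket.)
0.165|00⟩ + 0.9863|11⟩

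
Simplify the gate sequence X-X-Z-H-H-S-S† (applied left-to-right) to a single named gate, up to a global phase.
Z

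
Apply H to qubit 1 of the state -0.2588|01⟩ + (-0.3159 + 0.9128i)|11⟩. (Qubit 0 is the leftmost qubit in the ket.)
-0.183|00⟩ + 0.183|01⟩ + (-0.2234 + 0.6454i)|10⟩ + (0.2234 - 0.6454i)|11⟩

H on qubit 1 mixes each pair of kets that differ only in qubit 1: amplitudes (a, b) of (|…0…⟩, |…1…⟩) become ((a + b)/√2, (a − b)/√2). Kets absent from the input have amplitude 0.
(|00⟩, |01⟩): (a, b) = (0, -0.2588) → (-0.183, 0.183)
(|10⟩, |11⟩): (a, b) = (0, (-0.3159 + 0.9128i)) → ((-0.2234 + 0.6454i), (0.2234 - 0.6454i))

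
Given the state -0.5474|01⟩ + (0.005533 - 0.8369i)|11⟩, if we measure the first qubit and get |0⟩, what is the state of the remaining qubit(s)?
-|1⟩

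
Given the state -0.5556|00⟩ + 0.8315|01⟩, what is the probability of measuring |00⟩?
0.3087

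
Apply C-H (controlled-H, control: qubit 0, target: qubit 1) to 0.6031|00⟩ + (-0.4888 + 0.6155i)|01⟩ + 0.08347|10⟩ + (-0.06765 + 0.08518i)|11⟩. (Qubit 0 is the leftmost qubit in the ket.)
0.6031|00⟩ + (-0.4888 + 0.6155i)|01⟩ + (0.01119 + 0.06023i)|10⟩ + (0.1069 - 0.06023i)|11⟩

C-H leaves the control-|0⟩ kets |00⟩, |01⟩ unchanged and applies H to qubit 1 on the control-|1⟩ pair (|10⟩, |11⟩).
H = [[1/√2, 1/√2], [1/√2, -1/√2]].
With a = amp(|10⟩) = 0.08347 and b = amp(|11⟩) = (-0.06765 + 0.08518i):
new amp(|10⟩) = (1/√2)·a + (1/√2)·b = (0.01119 + 0.06023i)
new amp(|11⟩) = (1/√2)·a + (-1/√2)·b = (0.1069 - 0.06023i)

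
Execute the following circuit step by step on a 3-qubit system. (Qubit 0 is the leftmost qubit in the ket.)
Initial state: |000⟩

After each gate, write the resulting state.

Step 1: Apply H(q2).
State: 1/√2|000⟩ + 1/√2|001⟩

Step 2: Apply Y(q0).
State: (1/√2)i|100⟩ + (1/√2)i|101⟩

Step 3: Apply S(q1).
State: (1/√2)i|100⟩ + (1/√2)i|101⟩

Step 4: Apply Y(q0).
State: 1/√2|000⟩ + 1/√2|001⟩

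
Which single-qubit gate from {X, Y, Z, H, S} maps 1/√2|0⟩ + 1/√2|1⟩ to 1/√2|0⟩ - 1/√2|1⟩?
Z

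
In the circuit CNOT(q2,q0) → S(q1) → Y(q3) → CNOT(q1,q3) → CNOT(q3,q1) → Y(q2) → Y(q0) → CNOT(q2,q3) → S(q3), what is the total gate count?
9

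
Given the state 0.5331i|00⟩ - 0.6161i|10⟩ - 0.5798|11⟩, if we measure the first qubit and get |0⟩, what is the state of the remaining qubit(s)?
i|0⟩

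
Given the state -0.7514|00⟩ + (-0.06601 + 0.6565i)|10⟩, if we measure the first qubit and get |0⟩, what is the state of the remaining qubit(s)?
-|0⟩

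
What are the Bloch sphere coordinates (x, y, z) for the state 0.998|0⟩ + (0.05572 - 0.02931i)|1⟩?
(0.1112, -0.0585, 0.992)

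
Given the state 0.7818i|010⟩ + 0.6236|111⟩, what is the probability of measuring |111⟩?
0.3889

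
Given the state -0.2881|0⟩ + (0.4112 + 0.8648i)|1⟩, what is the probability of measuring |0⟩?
0.083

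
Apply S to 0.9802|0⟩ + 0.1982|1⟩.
0.9802|0⟩ + 0.1982i|1⟩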